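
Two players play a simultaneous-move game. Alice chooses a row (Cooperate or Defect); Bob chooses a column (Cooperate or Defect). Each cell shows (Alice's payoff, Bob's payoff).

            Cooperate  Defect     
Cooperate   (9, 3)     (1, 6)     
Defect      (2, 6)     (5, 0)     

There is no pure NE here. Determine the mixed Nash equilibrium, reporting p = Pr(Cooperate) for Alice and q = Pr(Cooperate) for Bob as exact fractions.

In a mixed NE each player is indifferent between their pure strategies, so the opponent's mix sets the indifference.
Bob indifferent between Cooperate and Defect: p·3 + (1−p)·6 = p·6 + (1−p)·0 ⟹ 6 + (-3)p = 0 + 6p ⟹ p = 2/3.
Alice indifferent between Cooperate and Defect: q·9 + (1−q)·1 = q·2 + (1−q)·5 ⟹ 1 + 8q = 5 + (-3)q ⟹ q = 4/11.

p = 2/3, q = 4/11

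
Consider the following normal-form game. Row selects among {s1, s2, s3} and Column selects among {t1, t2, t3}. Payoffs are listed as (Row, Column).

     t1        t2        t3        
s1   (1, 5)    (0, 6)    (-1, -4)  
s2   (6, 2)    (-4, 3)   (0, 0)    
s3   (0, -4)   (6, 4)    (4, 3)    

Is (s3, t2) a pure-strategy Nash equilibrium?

Holding Column at t2: Row gets 6 from s3, versus 0 from s1, -4 from s2. No profitable deviation for Row.
Holding Row at s3: Column gets 4 from t2, versus -4 from t1, 3 from t3. No profitable deviation for Column either.

Yes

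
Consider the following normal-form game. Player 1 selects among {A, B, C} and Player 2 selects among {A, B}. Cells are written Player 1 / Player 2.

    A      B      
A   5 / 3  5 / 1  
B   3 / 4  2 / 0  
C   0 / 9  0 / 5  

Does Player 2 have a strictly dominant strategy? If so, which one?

A

A strategy is strictly dominant if it gives Player 2 a strictly higher payoff than every other strategy, against every choice by the opponent.
A strictly dominates: vs A: 3 > 1; vs B: 4 > 0; vs C: 9 > 5.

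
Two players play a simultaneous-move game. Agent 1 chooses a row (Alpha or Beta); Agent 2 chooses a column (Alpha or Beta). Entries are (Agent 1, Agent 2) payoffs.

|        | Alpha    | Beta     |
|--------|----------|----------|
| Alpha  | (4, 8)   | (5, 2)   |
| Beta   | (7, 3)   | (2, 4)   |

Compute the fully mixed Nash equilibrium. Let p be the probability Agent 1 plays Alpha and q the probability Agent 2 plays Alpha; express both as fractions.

p = 1/7, q = 1/2

In a mixed NE each player is indifferent between their pure strategies, so the opponent's mix sets the indifference.
Agent 2 indifferent between Alpha and Beta: p·8 + (1−p)·3 = p·2 + (1−p)·4 ⟹ 3 + 5p = 4 + (-2)p ⟹ p = 1/7.
Agent 1 indifferent between Alpha and Beta: q·4 + (1−q)·5 = q·7 + (1−q)·2 ⟹ 5 + (-1)q = 2 + 5q ⟹ q = 1/2.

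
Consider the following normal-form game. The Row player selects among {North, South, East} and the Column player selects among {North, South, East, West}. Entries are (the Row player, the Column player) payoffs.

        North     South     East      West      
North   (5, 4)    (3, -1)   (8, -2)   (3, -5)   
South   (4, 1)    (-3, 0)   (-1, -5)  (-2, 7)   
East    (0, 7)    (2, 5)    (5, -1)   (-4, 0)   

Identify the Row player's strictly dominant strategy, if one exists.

Check whether one of the Row player's strategies beats all alternatives regardless of what the opponent does.
North strictly dominates: vs North: 5 > each of {4, 0}; vs South: 3 > each of {-3, 2}; vs East: 8 > each of {-1, 5}; vs West: 3 > each of {-2, -4}.

North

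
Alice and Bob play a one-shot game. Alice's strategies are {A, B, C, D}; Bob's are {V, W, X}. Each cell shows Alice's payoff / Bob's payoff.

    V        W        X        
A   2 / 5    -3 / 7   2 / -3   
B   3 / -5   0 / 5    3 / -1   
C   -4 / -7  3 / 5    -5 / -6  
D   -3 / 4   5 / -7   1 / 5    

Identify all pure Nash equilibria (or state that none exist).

No pure-strategy Nash equilibrium

Check mutual best responses: a cell is a NE iff neither player can gain by unilaterally deviating.
Alice's best responses — vs V: B (payoff 3); vs W: D (payoff 5); vs X: B (payoff 3).
Bob's best responses — vs A: W (payoff 7); vs B: W (payoff 5); vs C: W (payoff 5); vs D: X (payoff 5).
No cell has both players best-responding. For instance, Alice's best reply to V is B, but against B Bob prefers W over V.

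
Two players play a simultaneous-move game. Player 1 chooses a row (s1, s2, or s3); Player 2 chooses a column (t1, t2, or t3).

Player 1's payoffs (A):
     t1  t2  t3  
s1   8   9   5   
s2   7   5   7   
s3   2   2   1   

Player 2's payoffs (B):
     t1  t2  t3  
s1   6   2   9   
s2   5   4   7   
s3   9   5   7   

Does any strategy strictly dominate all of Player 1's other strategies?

None

A strategy is strictly dominant if it gives Player 1 a strictly higher payoff than every other strategy, against every choice by the opponent.
s1 is not dominant: against t3, s2 gives 7 > 5.
s2 is not dominant: against t1, s1 gives 8 > 7.
s3 is not dominant: against t1, s1 gives 8 > 2.
No single strategy is best against every opponent action.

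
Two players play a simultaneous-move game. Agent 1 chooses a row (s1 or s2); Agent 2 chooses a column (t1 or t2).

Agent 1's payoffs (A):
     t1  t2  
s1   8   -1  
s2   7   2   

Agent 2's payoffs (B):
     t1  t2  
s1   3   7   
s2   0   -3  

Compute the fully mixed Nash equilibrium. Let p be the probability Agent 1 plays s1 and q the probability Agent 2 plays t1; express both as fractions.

p = 3/7, q = 3/4

In a mixed NE each player is indifferent between their pure strategies, so the opponent's mix sets the indifference.
Agent 2 indifferent between t1 and t2: p·3 + (1−p)·0 = p·7 + (1−p)·(-3) ⟹ 0 + 3p = (-3) + 10p ⟹ p = 3/7.
Agent 1 indifferent between s1 and s2: q·8 + (1−q)·(-1) = q·7 + (1−q)·2 ⟹ (-1) + 9q = 2 + 5q ⟹ q = 3/4.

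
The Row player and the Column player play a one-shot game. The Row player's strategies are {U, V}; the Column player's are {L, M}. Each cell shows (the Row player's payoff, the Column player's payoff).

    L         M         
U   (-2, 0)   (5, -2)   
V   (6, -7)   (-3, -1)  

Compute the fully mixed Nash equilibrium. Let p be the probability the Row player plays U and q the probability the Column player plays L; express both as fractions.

p = 3/4, q = 1/2

In a mixed NE each player is indifferent between their pure strategies, so the opponent's mix sets the indifference.
The Column player indifferent between L and M: p·0 + (1−p)·(-7) = p·(-2) + (1−p)·(-1) ⟹ (-7) + 7p = (-1) + (-1)p ⟹ p = 3/4.
The Row player indifferent between U and V: q·(-2) + (1−q)·5 = q·6 + (1−q)·(-3) ⟹ 5 + (-7)q = (-3) + 9q ⟹ q = 1/2.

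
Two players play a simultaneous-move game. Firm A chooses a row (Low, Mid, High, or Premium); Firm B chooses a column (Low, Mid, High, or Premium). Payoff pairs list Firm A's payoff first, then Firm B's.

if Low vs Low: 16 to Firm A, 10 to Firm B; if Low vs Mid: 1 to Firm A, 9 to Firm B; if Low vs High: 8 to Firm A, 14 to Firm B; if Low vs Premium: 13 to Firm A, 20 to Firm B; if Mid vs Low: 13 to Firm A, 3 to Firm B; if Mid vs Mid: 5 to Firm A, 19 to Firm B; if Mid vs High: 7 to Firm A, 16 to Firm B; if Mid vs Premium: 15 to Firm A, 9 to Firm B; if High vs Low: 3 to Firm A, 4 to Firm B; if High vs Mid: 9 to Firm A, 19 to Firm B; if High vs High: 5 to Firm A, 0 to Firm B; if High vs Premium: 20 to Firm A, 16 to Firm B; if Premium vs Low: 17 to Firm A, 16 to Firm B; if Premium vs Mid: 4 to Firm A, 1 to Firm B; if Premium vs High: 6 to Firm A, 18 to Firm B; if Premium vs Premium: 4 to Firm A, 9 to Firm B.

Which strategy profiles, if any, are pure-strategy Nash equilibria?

(High, Mid)

Find each player's best response to every opponent strategy; NE are the intersections.
Firm A's best responses — vs Low: Premium (payoff 17); vs Mid: High (payoff 9); vs High: Low (payoff 8); vs Premium: High (payoff 20).
Firm B's best responses — vs Low: Premium (payoff 20); vs Mid: Mid (payoff 19); vs High: Mid (payoff 19); vs Premium: High (payoff 18).
The only mutual best response is (High, Mid); neither player gains by switching there.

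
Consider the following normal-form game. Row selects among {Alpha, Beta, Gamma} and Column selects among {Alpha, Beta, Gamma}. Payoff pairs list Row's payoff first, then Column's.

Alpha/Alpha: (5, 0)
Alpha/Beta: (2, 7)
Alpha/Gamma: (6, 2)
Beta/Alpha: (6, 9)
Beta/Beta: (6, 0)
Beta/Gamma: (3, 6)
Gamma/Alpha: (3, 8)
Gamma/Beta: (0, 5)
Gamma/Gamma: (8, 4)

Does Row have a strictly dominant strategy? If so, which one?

No strictly dominant strategy

Check whether one of Row's strategies beats all alternatives regardless of what the opponent does.
Alpha is not dominant: against Alpha, Beta gives 6 > 5.
Beta is not dominant: against Gamma, Alpha gives 6 > 3.
Gamma is not dominant: against Alpha, Alpha gives 5 > 3.
No single strategy is best against every opponent action.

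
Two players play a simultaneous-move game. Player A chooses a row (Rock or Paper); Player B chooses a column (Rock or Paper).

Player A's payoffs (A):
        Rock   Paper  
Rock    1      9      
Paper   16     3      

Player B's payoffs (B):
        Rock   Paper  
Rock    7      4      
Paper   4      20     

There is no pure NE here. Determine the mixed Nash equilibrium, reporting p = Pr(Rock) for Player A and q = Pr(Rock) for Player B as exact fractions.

In a mixed NE each player is indifferent between their pure strategies, so the opponent's mix sets the indifference.
Player B indifferent between Rock and Paper: p·7 + (1−p)·4 = p·4 + (1−p)·20 ⟹ 4 + 3p = 20 + (-16)p ⟹ p = 16/19.
Player A indifferent between Rock and Paper: q·1 + (1−q)·9 = q·16 + (1−q)·3 ⟹ 9 + (-8)q = 3 + 13q ⟹ q = 2/7.

p = 16/19, q = 2/7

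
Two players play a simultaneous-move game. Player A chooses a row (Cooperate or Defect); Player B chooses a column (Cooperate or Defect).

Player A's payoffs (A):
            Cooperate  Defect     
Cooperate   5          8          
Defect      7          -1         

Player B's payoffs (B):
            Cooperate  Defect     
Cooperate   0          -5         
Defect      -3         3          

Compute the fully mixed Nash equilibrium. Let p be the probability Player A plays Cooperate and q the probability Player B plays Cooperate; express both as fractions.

In a mixed NE each player is indifferent between their pure strategies, so the opponent's mix sets the indifference.
Player B indifferent between Cooperate and Defect: p·0 + (1−p)·(-3) = p·(-5) + (1−p)·3 ⟹ (-3) + 3p = 3 + (-8)p ⟹ p = 6/11.
Player A indifferent between Cooperate and Defect: q·5 + (1−q)·8 = q·7 + (1−q)·(-1) ⟹ 8 + (-3)q = (-1) + 8q ⟹ q = 9/11.

p = 6/11, q = 9/11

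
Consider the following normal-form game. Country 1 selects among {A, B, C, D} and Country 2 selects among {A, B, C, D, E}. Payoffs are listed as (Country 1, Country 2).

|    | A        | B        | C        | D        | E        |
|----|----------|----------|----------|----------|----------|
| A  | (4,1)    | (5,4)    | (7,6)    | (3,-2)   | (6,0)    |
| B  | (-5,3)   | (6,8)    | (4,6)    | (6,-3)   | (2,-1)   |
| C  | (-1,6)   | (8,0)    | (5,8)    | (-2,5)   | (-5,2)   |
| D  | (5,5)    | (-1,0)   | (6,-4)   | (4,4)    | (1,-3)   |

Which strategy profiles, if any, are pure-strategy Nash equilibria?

Find each player's best response to every opponent strategy; NE are the intersections.
Country 1's best responses — vs A: D (payoff 5); vs B: C (payoff 8); vs C: A (payoff 7); vs D: B (payoff 6); vs E: A (payoff 6).
Country 2's best responses — vs A: C (payoff 6); vs B: B (payoff 8); vs C: C (payoff 8); vs D: A (payoff 5).
Mutual best responses occur at (A, C) and (D, A); at each, neither player gains by switching.

(A, C) and (D, A)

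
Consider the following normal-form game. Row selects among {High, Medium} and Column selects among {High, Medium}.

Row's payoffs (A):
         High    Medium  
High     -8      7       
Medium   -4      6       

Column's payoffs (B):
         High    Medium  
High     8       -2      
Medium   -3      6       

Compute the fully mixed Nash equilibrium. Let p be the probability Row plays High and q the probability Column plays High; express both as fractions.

Each player's mixing probability is pinned down by making the *other* player indifferent.
Column indifferent between High and Medium: p·8 + (1−p)·(-3) = p·(-2) + (1−p)·6 ⟹ (-3) + 11p = 6 + (-8)p ⟹ p = 9/19.
Row indifferent between High and Medium: q·(-8) + (1−q)·7 = q·(-4) + (1−q)·6 ⟹ 7 + (-15)q = 6 + (-10)q ⟹ q = 1/5.

p = 9/19, q = 1/5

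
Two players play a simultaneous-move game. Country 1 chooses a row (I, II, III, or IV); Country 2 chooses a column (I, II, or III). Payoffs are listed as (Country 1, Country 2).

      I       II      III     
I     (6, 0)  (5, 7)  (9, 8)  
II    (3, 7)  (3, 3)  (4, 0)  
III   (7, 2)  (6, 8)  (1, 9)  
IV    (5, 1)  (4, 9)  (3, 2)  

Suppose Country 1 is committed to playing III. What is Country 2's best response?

With Country 1 fixed at III, Country 2's payoffs are: I → 2, II → 8, III → 9.
The maximum is 9, achieved by III.

III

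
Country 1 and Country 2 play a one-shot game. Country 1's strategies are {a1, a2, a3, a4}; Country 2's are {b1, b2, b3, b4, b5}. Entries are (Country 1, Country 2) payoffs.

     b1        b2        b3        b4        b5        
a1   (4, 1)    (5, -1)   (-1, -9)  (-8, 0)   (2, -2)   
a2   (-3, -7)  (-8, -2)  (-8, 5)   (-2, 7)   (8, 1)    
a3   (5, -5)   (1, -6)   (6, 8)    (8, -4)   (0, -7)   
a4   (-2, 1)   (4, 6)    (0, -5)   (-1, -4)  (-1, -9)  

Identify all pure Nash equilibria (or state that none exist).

A profile is a Nash equilibrium when each player is best-responding to the other.
Country 1's best responses — vs b1: a3 (payoff 5); vs b2: a1 (payoff 5); vs b3: a3 (payoff 6); vs b4: a3 (payoff 8); vs b5: a2 (payoff 8).
Country 2's best responses — vs a1: b1 (payoff 1); vs a2: b4 (payoff 7); vs a3: b3 (payoff 8); vs a4: b2 (payoff 6).
The only mutual best response is (a3, b3); neither player gains by switching there.

(a3, b3)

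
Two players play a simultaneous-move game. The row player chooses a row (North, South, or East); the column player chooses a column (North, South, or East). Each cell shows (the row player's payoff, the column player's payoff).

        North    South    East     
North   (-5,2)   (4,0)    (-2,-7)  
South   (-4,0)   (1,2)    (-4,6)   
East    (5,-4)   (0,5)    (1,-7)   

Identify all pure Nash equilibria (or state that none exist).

A profile is a Nash equilibrium when each player is best-responding to the other.
The row player's best responses — vs North: East (payoff 5); vs South: North (payoff 4); vs East: East (payoff 1).
The column player's best responses — vs North: North (payoff 2); vs South: East (payoff 6); vs East: South (payoff 5).
No cell has both players best-responding. For instance, the row player's best reply to North is East, but against East the column player prefers South over North.

No pure-strategy Nash equilibrium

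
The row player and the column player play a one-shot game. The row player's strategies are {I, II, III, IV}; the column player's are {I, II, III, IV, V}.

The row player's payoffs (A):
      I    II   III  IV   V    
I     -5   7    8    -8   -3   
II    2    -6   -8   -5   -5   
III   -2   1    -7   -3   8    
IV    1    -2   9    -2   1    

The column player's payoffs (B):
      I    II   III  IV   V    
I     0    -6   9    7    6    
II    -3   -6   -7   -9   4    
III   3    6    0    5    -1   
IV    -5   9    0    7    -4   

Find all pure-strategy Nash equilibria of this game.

None

A profile is a Nash equilibrium when each player is best-responding to the other.
The row player's best responses — vs I: II (payoff 2); vs II: I (payoff 7); vs III: IV (payoff 9); vs IV: IV (payoff -2); vs V: III (payoff 8).
The column player's best responses — vs I: III (payoff 9); vs II: V (payoff 4); vs III: II (payoff 6); vs IV: II (payoff 9).
No cell has both players best-responding. For instance, the row player's best reply to V is III, but against III the column player prefers II over V.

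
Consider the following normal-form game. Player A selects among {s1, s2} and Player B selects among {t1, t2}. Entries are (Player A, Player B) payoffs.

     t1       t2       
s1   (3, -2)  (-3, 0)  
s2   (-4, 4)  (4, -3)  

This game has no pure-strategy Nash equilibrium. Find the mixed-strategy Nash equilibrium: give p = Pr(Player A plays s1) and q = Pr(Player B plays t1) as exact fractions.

p = 7/9, q = 1/2

In a mixed NE each player is indifferent between their pure strategies, so the opponent's mix sets the indifference.
Player B indifferent between t1 and t2: p·(-2) + (1−p)·4 = p·0 + (1−p)·(-3) ⟹ 4 + (-6)p = (-3) + 3p ⟹ p = 7/9.
Player A indifferent between s1 and s2: q·3 + (1−q)·(-3) = q·(-4) + (1−q)·4 ⟹ (-3) + 6q = 4 + (-8)q ⟹ q = 1/2.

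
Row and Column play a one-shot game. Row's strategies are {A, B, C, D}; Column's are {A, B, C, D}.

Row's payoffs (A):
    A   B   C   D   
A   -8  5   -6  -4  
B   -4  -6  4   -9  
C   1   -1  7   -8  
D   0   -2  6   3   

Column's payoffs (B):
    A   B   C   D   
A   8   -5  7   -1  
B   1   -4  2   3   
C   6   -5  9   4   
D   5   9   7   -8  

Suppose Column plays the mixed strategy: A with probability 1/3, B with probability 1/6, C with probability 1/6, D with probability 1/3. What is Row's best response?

D

Compute Row's expected payoff from each pure strategy against the given mix.
A: (1/3)·(-8) + (1/6)·5 + (1/6)·(-6) + (1/3)·(-4) = -25/6
B: (1/3)·(-4) + (1/6)·(-6) + (1/6)·4 + (1/3)·(-9) = -14/3
C: (1/3)·1 + (1/6)·(-1) + (1/6)·7 + (1/3)·(-8) = -4/3
D: (1/3)·0 + (1/6)·(-2) + (1/6)·6 + (1/3)·3 = 5/3
Highest expected payoff is 5/3, from D.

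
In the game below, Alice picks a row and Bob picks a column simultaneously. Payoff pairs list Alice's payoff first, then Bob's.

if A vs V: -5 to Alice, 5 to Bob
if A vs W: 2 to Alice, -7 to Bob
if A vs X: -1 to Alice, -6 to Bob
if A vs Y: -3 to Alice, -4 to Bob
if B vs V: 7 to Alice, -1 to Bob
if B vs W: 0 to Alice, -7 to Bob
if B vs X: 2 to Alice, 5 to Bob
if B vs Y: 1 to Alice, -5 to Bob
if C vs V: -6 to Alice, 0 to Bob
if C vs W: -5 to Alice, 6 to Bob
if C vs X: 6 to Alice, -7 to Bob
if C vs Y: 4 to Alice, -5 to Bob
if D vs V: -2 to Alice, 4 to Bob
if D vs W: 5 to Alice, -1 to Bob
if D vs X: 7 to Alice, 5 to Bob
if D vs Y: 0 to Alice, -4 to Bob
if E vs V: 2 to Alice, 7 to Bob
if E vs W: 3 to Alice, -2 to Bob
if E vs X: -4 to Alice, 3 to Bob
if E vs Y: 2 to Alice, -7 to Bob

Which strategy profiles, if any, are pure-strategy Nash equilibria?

A profile is a Nash equilibrium when each player is best-responding to the other.
Alice's best responses — vs V: B (payoff 7); vs W: D (payoff 5); vs X: D (payoff 7); vs Y: C (payoff 4).
Bob's best responses — vs A: V (payoff 5); vs B: X (payoff 5); vs C: W (payoff 6); vs D: X (payoff 5); vs E: V (payoff 7).
The only mutual best response is (D, X); neither player gains by switching there.

(D, X)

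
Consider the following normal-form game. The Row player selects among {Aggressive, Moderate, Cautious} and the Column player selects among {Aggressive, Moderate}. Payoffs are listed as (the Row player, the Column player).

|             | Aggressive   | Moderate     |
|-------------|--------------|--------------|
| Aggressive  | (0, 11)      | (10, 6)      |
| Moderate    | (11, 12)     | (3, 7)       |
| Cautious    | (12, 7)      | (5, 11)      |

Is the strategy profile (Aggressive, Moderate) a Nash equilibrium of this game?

Holding the Column player at Moderate: the Row player gets 10 from Aggressive, versus 3 from Moderate, 5 from Cautious. No profitable deviation for the Row player.
Holding the Row player at Aggressive: the Column player gets 6 from Moderate but could get 11 by switching to Aggressive. The Column player has a profitable deviation.

No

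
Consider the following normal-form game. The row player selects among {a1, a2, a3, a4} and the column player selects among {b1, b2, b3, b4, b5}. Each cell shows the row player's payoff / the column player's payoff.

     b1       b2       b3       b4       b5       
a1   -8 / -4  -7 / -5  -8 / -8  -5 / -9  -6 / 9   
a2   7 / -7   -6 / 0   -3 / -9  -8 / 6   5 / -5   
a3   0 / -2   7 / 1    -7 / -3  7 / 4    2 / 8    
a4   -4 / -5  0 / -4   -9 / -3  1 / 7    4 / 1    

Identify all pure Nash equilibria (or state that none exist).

Check mutual best responses: a cell is a NE iff neither player can gain by unilaterally deviating.
The row player's best responses — vs b1: a2 (payoff 7); vs b2: a3 (payoff 7); vs b3: a2 (payoff -3); vs b4: a3 (payoff 7); vs b5: a2 (payoff 5).
The column player's best responses — vs a1: b5 (payoff 9); vs a2: b4 (payoff 6); vs a3: b5 (payoff 8); vs a4: b4 (payoff 7).
No cell has both players best-responding. For instance, the row player's best reply to b1 is a2, but against a2 the column player prefers b4 over b1.

No pure-strategy Nash equilibrium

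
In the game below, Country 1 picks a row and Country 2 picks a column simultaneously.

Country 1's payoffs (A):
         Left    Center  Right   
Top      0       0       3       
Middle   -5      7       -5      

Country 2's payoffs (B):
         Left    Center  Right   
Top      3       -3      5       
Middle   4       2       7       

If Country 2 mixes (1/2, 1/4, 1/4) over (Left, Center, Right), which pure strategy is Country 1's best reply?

Compute Country 1's expected payoff from each pure strategy against the given mix.
Top: (1/2)·0 + (1/4)·0 + (1/4)·3 = 3/4
Middle: (1/2)·(-5) + (1/4)·7 + (1/4)·(-5) = -2
Highest expected payoff is 3/4, from Top.

Top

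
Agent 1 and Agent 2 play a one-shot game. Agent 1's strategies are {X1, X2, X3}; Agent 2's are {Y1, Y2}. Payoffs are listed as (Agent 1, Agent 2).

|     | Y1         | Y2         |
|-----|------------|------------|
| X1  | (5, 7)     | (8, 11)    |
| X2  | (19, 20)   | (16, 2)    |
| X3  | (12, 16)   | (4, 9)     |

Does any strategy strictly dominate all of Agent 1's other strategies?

Check whether one of Agent 1's strategies beats all alternatives regardless of what the opponent does.
X2 strictly dominates: vs Y1: 19 > each of {5, 12}; vs Y2: 16 > each of {8, 4}.

X2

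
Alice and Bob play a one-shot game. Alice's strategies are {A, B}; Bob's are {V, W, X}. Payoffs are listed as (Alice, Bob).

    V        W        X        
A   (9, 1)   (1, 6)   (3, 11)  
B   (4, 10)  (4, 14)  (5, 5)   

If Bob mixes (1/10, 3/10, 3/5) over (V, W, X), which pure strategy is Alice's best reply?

Alice's best reply maximizes expected payoff against the mix.
A: (1/10)·9 + (3/10)·1 + (3/5)·3 = 3
B: (1/10)·4 + (3/10)·4 + (3/5)·5 = 23/5
Highest expected payoff is 23/5, from B.

B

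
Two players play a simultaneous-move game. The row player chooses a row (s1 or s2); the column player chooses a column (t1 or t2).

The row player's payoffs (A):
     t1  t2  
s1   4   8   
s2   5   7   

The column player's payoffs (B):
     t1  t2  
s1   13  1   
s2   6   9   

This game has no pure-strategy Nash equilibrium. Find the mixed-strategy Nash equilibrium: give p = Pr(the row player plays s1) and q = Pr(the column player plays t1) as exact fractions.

p = 1/5, q = 1/2

Each player's mixing probability is pinned down by making the *other* player indifferent.
The column player indifferent between t1 and t2: p·13 + (1−p)·6 = p·1 + (1−p)·9 ⟹ 6 + 7p = 9 + (-8)p ⟹ p = 1/5.
The row player indifferent between s1 and s2: q·4 + (1−q)·8 = q·5 + (1−q)·7 ⟹ 8 + (-4)q = 7 + (-2)q ⟹ q = 1/2.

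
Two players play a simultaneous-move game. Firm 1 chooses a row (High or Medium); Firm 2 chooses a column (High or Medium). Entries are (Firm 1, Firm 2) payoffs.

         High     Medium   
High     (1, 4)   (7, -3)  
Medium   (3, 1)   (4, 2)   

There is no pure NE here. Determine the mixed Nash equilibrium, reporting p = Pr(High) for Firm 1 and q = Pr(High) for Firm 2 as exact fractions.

p = 1/8, q = 3/5

In a mixed NE each player is indifferent between their pure strategies, so the opponent's mix sets the indifference.
Firm 2 indifferent between High and Medium: p·4 + (1−p)·1 = p·(-3) + (1−p)·2 ⟹ 1 + 3p = 2 + (-5)p ⟹ p = 1/8.
Firm 1 indifferent between High and Medium: q·1 + (1−q)·7 = q·3 + (1−q)·4 ⟹ 7 + (-6)q = 4 + (-1)q ⟹ q = 3/5.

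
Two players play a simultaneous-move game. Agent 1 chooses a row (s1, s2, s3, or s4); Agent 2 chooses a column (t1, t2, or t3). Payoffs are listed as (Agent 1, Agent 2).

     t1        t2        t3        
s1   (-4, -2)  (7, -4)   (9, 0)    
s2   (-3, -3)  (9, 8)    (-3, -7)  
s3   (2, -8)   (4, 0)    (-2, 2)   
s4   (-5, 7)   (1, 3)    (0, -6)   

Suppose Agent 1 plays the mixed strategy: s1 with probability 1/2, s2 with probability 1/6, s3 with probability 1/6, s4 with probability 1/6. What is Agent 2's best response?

t2

Agent 2's best reply maximizes expected payoff against the mix.
t1: (1/2)·(-2) + (1/6)·(-3) + (1/6)·(-8) + (1/6)·7 = -5/3
t2: (1/2)·(-4) + (1/6)·8 + (1/6)·0 + (1/6)·3 = -1/6
t3: (1/2)·0 + (1/6)·(-7) + (1/6)·2 + (1/6)·(-6) = -11/6
Highest expected payoff is -1/6, from t2.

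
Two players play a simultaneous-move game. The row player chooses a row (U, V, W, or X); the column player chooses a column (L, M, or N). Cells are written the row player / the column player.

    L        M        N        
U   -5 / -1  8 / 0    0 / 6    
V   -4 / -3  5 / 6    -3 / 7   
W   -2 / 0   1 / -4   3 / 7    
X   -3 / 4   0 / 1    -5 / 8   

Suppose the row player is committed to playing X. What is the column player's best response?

N

With the row player fixed at X, the column player's payoffs are: L → 4, M → 1, N → 8.
The maximum is 8, achieved by N.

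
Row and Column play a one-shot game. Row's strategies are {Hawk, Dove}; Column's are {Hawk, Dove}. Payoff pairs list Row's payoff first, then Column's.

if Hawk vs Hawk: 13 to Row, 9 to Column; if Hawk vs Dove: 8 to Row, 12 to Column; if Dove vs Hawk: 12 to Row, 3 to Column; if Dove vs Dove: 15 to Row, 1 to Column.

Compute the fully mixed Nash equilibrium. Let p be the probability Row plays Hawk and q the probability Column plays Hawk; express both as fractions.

Each player's mixing probability is pinned down by making the *other* player indifferent.
Column indifferent between Hawk and Dove: p·9 + (1−p)·3 = p·12 + (1−p)·1 ⟹ 3 + 6p = 1 + 11p ⟹ p = 2/5.
Row indifferent between Hawk and Dove: q·13 + (1−q)·8 = q·12 + (1−q)·15 ⟹ 8 + 5q = 15 + (-3)q ⟹ q = 7/8.

p = 2/5, q = 7/8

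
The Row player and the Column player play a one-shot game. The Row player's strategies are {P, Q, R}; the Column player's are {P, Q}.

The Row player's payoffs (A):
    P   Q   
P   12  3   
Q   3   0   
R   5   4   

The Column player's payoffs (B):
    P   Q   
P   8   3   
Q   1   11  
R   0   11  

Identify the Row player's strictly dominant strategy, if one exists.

None

Check whether one of the Row player's strategies beats all alternatives regardless of what the opponent does.
P is not dominant: against Q, R gives 4 > 3.
Q is not dominant: against P, P gives 12 > 3.
R is not dominant: against P, P gives 12 > 5.
No single strategy is best against every opponent action.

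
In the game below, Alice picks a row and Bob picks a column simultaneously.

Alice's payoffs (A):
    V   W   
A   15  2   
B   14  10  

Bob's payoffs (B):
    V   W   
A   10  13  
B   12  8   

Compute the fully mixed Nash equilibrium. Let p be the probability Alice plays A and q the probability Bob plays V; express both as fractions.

Each player's mixing probability is pinned down by making the *other* player indifferent.
Bob indifferent between V and W: p·10 + (1−p)·12 = p·13 + (1−p)·8 ⟹ 12 + (-2)p = 8 + 5p ⟹ p = 4/7.
Alice indifferent between A and B: q·15 + (1−q)·2 = q·14 + (1−q)·10 ⟹ 2 + 13q = 10 + 4q ⟹ q = 8/9.

p = 4/7, q = 8/9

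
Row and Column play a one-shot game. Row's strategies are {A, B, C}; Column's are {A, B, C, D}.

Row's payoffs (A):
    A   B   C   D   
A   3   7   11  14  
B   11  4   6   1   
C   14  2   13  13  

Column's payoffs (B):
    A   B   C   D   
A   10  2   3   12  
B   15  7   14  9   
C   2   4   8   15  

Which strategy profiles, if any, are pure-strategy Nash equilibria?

A profile is a Nash equilibrium when each player is best-responding to the other.
Row's best responses — vs A: C (payoff 14); vs B: A (payoff 7); vs C: C (payoff 13); vs D: A (payoff 14).
Column's best responses — vs A: D (payoff 12); vs B: A (payoff 15); vs C: D (payoff 15).
The only mutual best response is (A, D); neither player gains by switching there.

(A, D)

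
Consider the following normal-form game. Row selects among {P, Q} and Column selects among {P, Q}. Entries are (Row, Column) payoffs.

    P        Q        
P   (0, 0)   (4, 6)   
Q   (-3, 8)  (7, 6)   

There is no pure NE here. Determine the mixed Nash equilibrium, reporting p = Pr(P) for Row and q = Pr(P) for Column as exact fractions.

Each player's mixing probability is pinned down by making the *other* player indifferent.
Column indifferent between P and Q: p·0 + (1−p)·8 = p·6 + (1−p)·6 ⟹ 8 + (-8)p = 6 + 0p ⟹ p = 1/4.
Row indifferent between P and Q: q·0 + (1−q)·4 = q·(-3) + (1−q)·7 ⟹ 4 + (-4)q = 7 + (-10)q ⟹ q = 1/2.

p = 1/4, q = 1/2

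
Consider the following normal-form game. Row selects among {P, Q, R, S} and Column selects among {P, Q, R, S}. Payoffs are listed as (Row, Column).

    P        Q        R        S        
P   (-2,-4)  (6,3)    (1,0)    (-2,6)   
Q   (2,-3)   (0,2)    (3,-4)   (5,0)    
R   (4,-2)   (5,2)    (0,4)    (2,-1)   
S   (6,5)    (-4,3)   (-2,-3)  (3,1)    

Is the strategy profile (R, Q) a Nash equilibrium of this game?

Holding Column at Q: Row gets 5 from R but could get 6 by switching to P. Row has a profitable deviation.

No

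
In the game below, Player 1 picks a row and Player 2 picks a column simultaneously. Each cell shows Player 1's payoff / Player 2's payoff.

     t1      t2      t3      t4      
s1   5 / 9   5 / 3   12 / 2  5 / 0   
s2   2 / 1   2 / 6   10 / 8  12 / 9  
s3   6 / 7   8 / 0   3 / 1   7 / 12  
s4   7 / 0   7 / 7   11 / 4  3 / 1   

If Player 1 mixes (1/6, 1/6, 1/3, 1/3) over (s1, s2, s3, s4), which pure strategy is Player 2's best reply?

Player 2's best reply maximizes expected payoff against the mix.
t1: (1/6)·9 + (1/6)·1 + (1/3)·7 + (1/3)·0 = 4
t2: (1/6)·3 + (1/6)·6 + (1/3)·0 + (1/3)·7 = 23/6
t3: (1/6)·2 + (1/6)·8 + (1/3)·1 + (1/3)·4 = 10/3
t4: (1/6)·0 + (1/6)·9 + (1/3)·12 + (1/3)·1 = 35/6
Highest expected payoff is 35/6, from t4.

t4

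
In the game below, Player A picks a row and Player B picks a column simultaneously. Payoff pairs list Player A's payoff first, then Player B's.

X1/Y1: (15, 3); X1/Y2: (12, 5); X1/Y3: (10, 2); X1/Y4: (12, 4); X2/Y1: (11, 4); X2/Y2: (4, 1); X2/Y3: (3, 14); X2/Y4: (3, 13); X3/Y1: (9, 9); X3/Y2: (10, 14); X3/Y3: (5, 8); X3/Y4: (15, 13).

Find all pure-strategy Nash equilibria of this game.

A profile is a Nash equilibrium when each player is best-responding to the other.
Player A's best responses — vs Y1: X1 (payoff 15); vs Y2: X1 (payoff 12); vs Y3: X1 (payoff 10); vs Y4: X3 (payoff 15).
Player B's best responses — vs X1: Y2 (payoff 5); vs X2: Y3 (payoff 14); vs X3: Y2 (payoff 14).
The only mutual best response is (X1, Y2); neither player gains by switching there.

(X1, Y2)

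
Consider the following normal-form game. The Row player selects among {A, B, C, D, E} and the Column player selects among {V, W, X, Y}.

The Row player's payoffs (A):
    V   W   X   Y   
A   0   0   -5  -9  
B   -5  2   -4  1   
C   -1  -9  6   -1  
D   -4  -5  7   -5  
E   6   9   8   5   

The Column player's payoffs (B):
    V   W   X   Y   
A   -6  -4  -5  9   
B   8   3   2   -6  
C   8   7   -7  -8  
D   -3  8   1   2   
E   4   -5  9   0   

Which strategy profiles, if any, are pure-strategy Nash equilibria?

Find each player's best response to every opponent strategy; NE are the intersections.
The Row player's best responses — vs V: E (payoff 6); vs W: E (payoff 9); vs X: E (payoff 8); vs Y: E (payoff 5).
The Column player's best responses — vs A: Y (payoff 9); vs B: V (payoff 8); vs C: V (payoff 8); vs D: W (payoff 8); vs E: X (payoff 9).
The only mutual best response is (E, X); neither player gains by switching there.

(E, X)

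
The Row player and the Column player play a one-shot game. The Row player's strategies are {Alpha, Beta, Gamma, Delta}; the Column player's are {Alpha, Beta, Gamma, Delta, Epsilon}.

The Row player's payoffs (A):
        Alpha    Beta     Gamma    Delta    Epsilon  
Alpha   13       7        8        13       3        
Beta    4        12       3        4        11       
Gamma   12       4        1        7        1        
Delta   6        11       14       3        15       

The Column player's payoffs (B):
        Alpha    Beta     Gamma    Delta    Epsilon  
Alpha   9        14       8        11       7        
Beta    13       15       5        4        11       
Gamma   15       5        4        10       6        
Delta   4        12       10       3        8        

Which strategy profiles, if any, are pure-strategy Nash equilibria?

(Beta, Beta)

Check mutual best responses: a cell is a NE iff neither player can gain by unilaterally deviating.
The Row player's best responses — vs Alpha: Alpha (payoff 13); vs Beta: Beta (payoff 12); vs Gamma: Delta (payoff 14); vs Delta: Alpha (payoff 13); vs Epsilon: Delta (payoff 15).
The Column player's best responses — vs Alpha: Beta (payoff 14); vs Beta: Beta (payoff 15); vs Gamma: Alpha (payoff 15); vs Delta: Beta (payoff 12).
The only mutual best response is (Beta, Beta); neither player gains by switching there.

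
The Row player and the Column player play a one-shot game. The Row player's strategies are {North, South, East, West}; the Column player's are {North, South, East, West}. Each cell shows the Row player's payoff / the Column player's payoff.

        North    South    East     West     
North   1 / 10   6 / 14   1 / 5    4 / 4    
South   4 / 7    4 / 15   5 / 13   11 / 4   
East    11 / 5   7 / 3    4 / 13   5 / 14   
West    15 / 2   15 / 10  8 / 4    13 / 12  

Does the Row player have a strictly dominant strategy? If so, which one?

A strategy is strictly dominant if it gives the Row player a strictly higher payoff than every other strategy, against every choice by the opponent.
West strictly dominates: vs North: 15 > each of {1, 4, 11}; vs South: 15 > each of {6, 4, 7}; vs East: 8 > each of {1, 5, 4}; vs West: 13 > each of {4, 11, 5}.

West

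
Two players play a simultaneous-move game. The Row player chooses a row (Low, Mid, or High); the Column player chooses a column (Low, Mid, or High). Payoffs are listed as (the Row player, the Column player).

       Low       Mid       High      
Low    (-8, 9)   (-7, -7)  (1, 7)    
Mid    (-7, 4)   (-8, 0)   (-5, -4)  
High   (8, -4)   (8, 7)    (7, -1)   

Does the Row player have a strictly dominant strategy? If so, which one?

Check whether one of the Row player's strategies beats all alternatives regardless of what the opponent does.
High strictly dominates: vs Low: 8 > each of {-8, -7}; vs Mid: 8 > each of {-7, -8}; vs High: 7 > each of {1, -5}.

High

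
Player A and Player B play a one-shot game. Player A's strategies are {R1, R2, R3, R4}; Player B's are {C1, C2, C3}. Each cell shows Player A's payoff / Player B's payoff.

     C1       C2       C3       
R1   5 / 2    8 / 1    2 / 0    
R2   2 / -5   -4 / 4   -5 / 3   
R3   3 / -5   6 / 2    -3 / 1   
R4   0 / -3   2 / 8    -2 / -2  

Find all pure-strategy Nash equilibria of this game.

(R1, C1)

Find each player's best response to every opponent strategy; NE are the intersections.
Player A's best responses — vs C1: R1 (payoff 5); vs C2: R1 (payoff 8); vs C3: R1 (payoff 2).
Player B's best responses — vs R1: C1 (payoff 2); vs R2: C2 (payoff 4); vs R3: C2 (payoff 2); vs R4: C2 (payoff 8).
The only mutual best response is (R1, C1); neither player gains by switching there.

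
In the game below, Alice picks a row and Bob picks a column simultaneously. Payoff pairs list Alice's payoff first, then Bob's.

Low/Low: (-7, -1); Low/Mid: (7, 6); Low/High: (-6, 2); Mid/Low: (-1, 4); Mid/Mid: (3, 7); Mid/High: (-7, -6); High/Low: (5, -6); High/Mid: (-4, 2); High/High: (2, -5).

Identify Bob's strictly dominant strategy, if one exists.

Mid

A strategy is strictly dominant if it gives Bob a strictly higher payoff than every other strategy, against every choice by the opponent.
Mid strictly dominates: vs Low: 6 > each of {-1, 2}; vs Mid: 7 > each of {4, -6}; vs High: 2 > each of {-6, -5}.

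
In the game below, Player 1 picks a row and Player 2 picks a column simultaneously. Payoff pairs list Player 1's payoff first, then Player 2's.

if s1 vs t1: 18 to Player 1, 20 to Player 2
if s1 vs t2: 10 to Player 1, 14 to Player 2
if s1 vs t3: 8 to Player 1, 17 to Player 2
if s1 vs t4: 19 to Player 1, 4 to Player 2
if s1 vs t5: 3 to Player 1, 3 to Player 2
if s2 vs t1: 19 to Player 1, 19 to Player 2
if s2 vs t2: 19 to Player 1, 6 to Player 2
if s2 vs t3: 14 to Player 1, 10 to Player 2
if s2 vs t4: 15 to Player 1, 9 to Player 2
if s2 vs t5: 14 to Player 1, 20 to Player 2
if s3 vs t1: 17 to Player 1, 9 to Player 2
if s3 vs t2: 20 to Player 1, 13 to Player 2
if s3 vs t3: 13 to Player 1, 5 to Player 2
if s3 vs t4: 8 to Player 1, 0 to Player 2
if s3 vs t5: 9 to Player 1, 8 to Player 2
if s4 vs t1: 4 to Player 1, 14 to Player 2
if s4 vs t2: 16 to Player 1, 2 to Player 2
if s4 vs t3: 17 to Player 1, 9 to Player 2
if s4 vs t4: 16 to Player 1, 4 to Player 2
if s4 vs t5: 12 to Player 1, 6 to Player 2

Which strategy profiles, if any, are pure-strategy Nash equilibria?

(s2, t5) and (s3, t2)

Find each player's best response to every opponent strategy; NE are the intersections.
Player 1's best responses — vs t1: s2 (payoff 19); vs t2: s3 (payoff 20); vs t3: s4 (payoff 17); vs t4: s1 (payoff 19); vs t5: s2 (payoff 14).
Player 2's best responses — vs s1: t1 (payoff 20); vs s2: t5 (payoff 20); vs s3: t2 (payoff 13); vs s4: t1 (payoff 14).
Mutual best responses occur at (s2, t5) and (s3, t2); at each, neither player gains by switching.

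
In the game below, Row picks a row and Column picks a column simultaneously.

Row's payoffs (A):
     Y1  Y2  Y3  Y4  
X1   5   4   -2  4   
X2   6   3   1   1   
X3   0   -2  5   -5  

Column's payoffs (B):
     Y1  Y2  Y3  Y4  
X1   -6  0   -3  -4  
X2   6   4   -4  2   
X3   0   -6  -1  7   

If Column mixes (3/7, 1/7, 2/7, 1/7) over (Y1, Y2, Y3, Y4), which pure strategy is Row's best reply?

Compute Row's expected payoff from each pure strategy against the given mix.
X1: (3/7)·5 + (1/7)·4 + (2/7)·(-2) + (1/7)·4 = 19/7
X2: (3/7)·6 + (1/7)·3 + (2/7)·1 + (1/7)·1 = 24/7
X3: (3/7)·0 + (1/7)·(-2) + (2/7)·5 + (1/7)·(-5) = 3/7
Highest expected payoff is 24/7, from X2.

X2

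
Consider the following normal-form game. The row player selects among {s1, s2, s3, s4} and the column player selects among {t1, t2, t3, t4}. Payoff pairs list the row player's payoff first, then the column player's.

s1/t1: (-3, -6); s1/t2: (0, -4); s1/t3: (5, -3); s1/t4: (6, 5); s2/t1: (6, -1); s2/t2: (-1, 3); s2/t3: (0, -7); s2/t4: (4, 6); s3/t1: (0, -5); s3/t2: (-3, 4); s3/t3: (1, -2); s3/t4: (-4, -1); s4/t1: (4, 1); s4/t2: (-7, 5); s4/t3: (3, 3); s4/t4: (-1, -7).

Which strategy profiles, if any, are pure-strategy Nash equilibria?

Check mutual best responses: a cell is a NE iff neither player can gain by unilaterally deviating.
The row player's best responses — vs t1: s2 (payoff 6); vs t2: s1 (payoff 0); vs t3: s1 (payoff 5); vs t4: s1 (payoff 6).
The column player's best responses — vs s1: t4 (payoff 5); vs s2: t4 (payoff 6); vs s3: t2 (payoff 4); vs s4: t2 (payoff 5).
The only mutual best response is (s1, t4); neither player gains by switching there.

(s1, t4)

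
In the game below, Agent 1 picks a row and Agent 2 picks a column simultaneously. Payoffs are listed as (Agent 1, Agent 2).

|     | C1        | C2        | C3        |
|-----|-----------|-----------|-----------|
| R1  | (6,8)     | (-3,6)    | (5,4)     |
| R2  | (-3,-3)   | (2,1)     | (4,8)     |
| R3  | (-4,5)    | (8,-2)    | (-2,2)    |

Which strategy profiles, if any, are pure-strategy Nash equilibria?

Check mutual best responses: a cell is a NE iff neither player can gain by unilaterally deviating.
Agent 1's best responses — vs C1: R1 (payoff 6); vs C2: R3 (payoff 8); vs C3: R1 (payoff 5).
Agent 2's best responses — vs R1: C1 (payoff 8); vs R2: C3 (payoff 8); vs R3: C1 (payoff 5).
The only mutual best response is (R1, C1); neither player gains by switching there.

(R1, C1)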